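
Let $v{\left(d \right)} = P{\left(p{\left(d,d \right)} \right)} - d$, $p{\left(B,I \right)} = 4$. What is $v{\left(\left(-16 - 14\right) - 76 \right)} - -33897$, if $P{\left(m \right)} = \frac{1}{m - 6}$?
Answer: $\frac{68005}{2} \approx 34003.0$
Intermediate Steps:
$P{\left(m \right)} = \frac{1}{-6 + m}$
$v{\left(d \right)} = - \frac{1}{2} - d$ ($v{\left(d \right)} = \frac{1}{-6 + 4} - d = \frac{1}{-2} - d = - \frac{1}{2} - d$)
$v{\left(\left(-16 - 14\right) - 76 \right)} - -33897 = \left(- \frac{1}{2} - \left(\left(-16 - 14\right) - 76\right)\right) - -33897 = \left(- \frac{1}{2} - \left(\left(-16 - 14\right) - 76\right)\right) + 33897 = \left(- \frac{1}{2} - \left(-30 - 76\right)\right) + 33897 = \left(- \frac{1}{2} - -106\right) + 33897 = \left(- \frac{1}{2} + 106\right) + 33897 = \frac{211}{2} + 33897 = \frac{68005}{2}$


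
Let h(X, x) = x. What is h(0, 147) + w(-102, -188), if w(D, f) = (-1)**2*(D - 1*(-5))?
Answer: 50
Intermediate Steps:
w(D, f) = 5 + D (w(D, f) = 1*(D + 5) = 1*(5 + D) = 5 + D)
h(0, 147) + w(-102, -188) = 147 + (5 - 102) = 147 - 97 = 50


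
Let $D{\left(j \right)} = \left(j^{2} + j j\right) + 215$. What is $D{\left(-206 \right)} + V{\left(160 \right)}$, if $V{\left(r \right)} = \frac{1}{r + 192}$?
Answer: $\frac{29950625}{352} \approx 85087.0$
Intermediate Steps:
$V{\left(r \right)} = \frac{1}{192 + r}$
$D{\left(j \right)} = 215 + 2 j^{2}$ ($D{\left(j \right)} = \left(j^{2} + j^{2}\right) + 215 = 2 j^{2} + 215 = 215 + 2 j^{2}$)
$D{\left(-206 \right)} + V{\left(160 \right)} = \left(215 + 2 \left(-206\right)^{2}\right) + \frac{1}{192 + 160} = \left(215 + 2 \cdot 42436\right) + \frac{1}{352} = \left(215 + 84872\right) + \frac{1}{352} = 85087 + \frac{1}{352} = \frac{29950625}{352}$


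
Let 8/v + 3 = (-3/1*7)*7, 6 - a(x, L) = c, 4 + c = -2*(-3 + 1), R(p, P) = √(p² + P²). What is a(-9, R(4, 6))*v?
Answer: -8/25 ≈ -0.32000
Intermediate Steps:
R(p, P) = √(P² + p²)
c = 0 (c = -4 - 2*(-3 + 1) = -4 - 2*(-2) = -4 + 4 = 0)
a(x, L) = 6 (a(x, L) = 6 - 1*0 = 6 + 0 = 6)
v = -4/75 (v = 8/(-3 + (-3/1*7)*7) = 8/(-3 + (-3*1*7)*7) = 8/(-3 - 3*7*7) = 8/(-3 - 21*7) = 8/(-3 - 147) = 8/(-150) = 8*(-1/150) = -4/75 ≈ -0.053333)
a(-9, R(4, 6))*v = 6*(-4/75) = -8/25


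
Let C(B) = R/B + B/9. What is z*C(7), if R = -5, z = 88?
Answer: 352/63 ≈ 5.5873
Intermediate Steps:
C(B) = -5/B + B/9
z*C(7) = 88*(-5/7 + (⅑)*7) = 88*(-5*⅐ + 7/9) = 88*(-5/7 + 7/9) = 88*(4/63) = 352/63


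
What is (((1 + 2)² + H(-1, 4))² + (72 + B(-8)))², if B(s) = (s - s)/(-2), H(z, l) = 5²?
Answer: 1507984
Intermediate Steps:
H(z, l) = 25
B(s) = 0 (B(s) = 0*(-½) = 0)
(((1 + 2)² + H(-1, 4))² + (72 + B(-8)))² = (((1 + 2)² + 25)² + (72 + 0))² = ((3² + 25)² + 72)² = ((9 + 25)² + 72)² = (34² + 72)² = (1156 + 72)² = 1228² = 1507984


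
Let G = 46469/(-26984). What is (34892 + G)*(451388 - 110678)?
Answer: 160385699166945/13492 ≈ 1.1887e+10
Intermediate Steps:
G = -46469/26984 (G = 46469*(-1/26984) = -46469/26984 ≈ -1.7221)
(34892 + G)*(451388 - 110678) = (34892 - 46469/26984)*(451388 - 110678) = (941479259/26984)*340710 = 160385699166945/13492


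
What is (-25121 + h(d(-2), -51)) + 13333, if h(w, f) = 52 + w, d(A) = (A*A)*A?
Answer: -11744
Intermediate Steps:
d(A) = A³ (d(A) = A²*A = A³)
(-25121 + h(d(-2), -51)) + 13333 = (-25121 + (52 + (-2)³)) + 13333 = (-25121 + (52 - 8)) + 13333 = (-25121 + 44) + 13333 = -25077 + 13333 = -11744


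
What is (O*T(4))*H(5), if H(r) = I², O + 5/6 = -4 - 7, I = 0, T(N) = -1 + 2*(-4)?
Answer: 0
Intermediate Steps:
T(N) = -9 (T(N) = -1 - 8 = -9)
O = -71/6 (O = -⅚ + (-4 - 7) = -⅚ - 11 = -71/6 ≈ -11.833)
H(r) = 0 (H(r) = 0² = 0)
(O*T(4))*H(5) = -71/6*(-9)*0 = (213/2)*0 = 0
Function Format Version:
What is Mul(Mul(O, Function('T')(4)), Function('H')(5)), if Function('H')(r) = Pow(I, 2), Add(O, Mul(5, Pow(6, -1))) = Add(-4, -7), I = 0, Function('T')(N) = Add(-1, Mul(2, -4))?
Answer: 0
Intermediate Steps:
Function('T')(N) = -9 (Function('T')(N) = Add(-1, -8) = -9)
O = Rational(-71, 6) (O = Add(Rational(-5, 6), Add(-4, -7)) = Add(Rational(-5, 6), -11) = Rational(-71, 6) ≈ -11.833)
Function('H')(r) = 0 (Function('H')(r) = Pow(0, 2) = 0)
Mul(Mul(O, Function('T')(4)), Function('H')(5)) = Mul(Mul(Rational(-71, 6), -9), 0) = Mul(Rational(213, 2), 0) = 0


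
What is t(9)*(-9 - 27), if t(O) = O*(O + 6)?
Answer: -4860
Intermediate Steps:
t(O) = O*(6 + O)
t(9)*(-9 - 27) = (9*(6 + 9))*(-9 - 27) = (9*15)*(-36) = 135*(-36) = -4860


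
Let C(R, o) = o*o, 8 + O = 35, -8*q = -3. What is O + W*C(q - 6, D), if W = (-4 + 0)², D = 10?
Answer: 1627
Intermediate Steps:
q = 3/8 (q = -⅛*(-3) = 3/8 ≈ 0.37500)
O = 27 (O = -8 + 35 = 27)
C(R, o) = o²
W = 16 (W = (-4)² = 16)
O + W*C(q - 6, D) = 27 + 16*10² = 27 + 16*100 = 27 + 1600 = 1627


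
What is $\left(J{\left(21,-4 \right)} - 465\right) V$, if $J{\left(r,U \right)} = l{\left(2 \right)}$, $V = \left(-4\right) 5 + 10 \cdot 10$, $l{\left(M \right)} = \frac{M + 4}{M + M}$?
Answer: $-37080$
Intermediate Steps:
$l{\left(M \right)} = \frac{4 + M}{2 M}$
$V = 80$ ($V = -20 + 100 = 80$)
$J{\left(r,U \right)} = \frac{3}{2}$ ($J{\left(r,U \right)} = \frac{4 + 2}{2 \cdot 2} = \frac{1}{2} \cdot \frac{1}{2} \cdot 6 = \frac{3}{2}$)
$\left(J{\left(21,-4 \right)} - 465\right) V = \left(\frac{3}{2} - 465\right) 80 = \left(- \frac{927}{2}\right) 80 = -37080$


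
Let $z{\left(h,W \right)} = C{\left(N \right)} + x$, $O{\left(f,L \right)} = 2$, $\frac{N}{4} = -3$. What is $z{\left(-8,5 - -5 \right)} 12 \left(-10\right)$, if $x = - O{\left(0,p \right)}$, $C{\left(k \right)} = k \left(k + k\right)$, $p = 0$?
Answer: $-34320$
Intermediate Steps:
$N = -12$ ($N = 4 \left(-3\right) = -12$)
$C{\left(k \right)} = 2 k^{2}$ ($C{\left(k \right)} = k 2 k = 2 k^{2}$)
$x = -2$ ($x = \left(-1\right) 2 = -2$)
$z{\left(h,W \right)} = 286$ ($z{\left(h,W \right)} = 2 \left(-12\right)^{2} - 2 = 2 \cdot 144 - 2 = 288 - 2 = 286$)
$z{\left(-8,5 - -5 \right)} 12 \left(-10\right) = 286 \cdot 12 \left(-10\right) = 286 \left(-120\right) = -34320$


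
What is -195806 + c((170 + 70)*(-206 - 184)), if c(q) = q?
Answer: -289406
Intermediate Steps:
-195806 + c((170 + 70)*(-206 - 184)) = -195806 + (170 + 70)*(-206 - 184) = -195806 + 240*(-390) = -195806 - 93600 = -289406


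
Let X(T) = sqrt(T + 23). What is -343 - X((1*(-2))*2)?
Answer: -343 - sqrt(19) ≈ -347.36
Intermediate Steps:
X(T) = sqrt(23 + T)
-343 - X((1*(-2))*2) = -343 - sqrt(23 + (1*(-2))*2) = -343 - sqrt(23 - 2*2) = -343 - sqrt(23 - 4) = -343 - sqrt(19)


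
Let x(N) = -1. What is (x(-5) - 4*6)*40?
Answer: -1000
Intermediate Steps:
(x(-5) - 4*6)*40 = (-1 - 4*6)*40 = (-1 - 24)*40 = -25*40 = -1000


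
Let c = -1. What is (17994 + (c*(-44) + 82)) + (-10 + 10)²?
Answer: 18120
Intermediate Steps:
(17994 + (c*(-44) + 82)) + (-10 + 10)² = (17994 + (-1*(-44) + 82)) + (-10 + 10)² = (17994 + (44 + 82)) + 0² = (17994 + 126) + 0 = 18120 + 0 = 18120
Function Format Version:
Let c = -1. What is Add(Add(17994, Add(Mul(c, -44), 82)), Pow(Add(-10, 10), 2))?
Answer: 18120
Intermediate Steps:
Add(Add(17994, Add(Mul(c, -44), 82)), Pow(Add(-10, 10), 2)) = Add(Add(17994, Add(Mul(-1, -44), 82)), Pow(Add(-10, 10), 2)) = Add(Add(17994, Add(44, 82)), Pow(0, 2)) = Add(Add(17994, 126), 0) = Add(18120, 0) = 18120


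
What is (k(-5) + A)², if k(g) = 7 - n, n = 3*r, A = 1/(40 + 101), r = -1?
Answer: 1990921/19881 ≈ 100.14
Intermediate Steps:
A = 1/141 ≈ 0.0070922
n = -3 (n = 3*(-1) = -3)
k(g) = 10 (k(g) = 7 - 1*(-3) = 7 + 3 = 10)
(k(-5) + A)² = (10 + 1/141)² = (1411/141)² = 1990921/19881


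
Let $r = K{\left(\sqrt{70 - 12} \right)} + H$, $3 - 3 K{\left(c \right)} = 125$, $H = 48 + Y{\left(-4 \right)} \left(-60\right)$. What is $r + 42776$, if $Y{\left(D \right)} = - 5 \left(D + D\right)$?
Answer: $\frac{121150}{3} \approx 40383.0$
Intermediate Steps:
$Y{\left(D \right)} = - 10 D$ ($Y{\left(D \right)} = - 5 \cdot 2 D = - 10 D$)
$H = -2352$ ($H = 48 + \left(-10\right) \left(-4\right) \left(-60\right) = 48 + 40 \left(-60\right) = 48 - 2400 = -2352$)
$K{\left(c \right)} = - \frac{122}{3}$ ($K{\left(c \right)} = 1 - \frac{125}{3} = - \frac{122}{3}$)
$r = - \frac{7178}{3}$ ($r = - \frac{122}{3} - 2352 = - \frac{7178}{3} \approx -2392.7$)
$r + 42776 = - \frac{7178}{3} + 42776 = \frac{121150}{3}$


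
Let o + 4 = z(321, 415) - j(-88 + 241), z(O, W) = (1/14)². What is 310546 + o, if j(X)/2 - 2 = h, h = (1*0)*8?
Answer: 60865449/196 ≈ 3.1054e+5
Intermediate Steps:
h = 0 (h = 0*8 = 0)
z(O, W) = 1/196 (z(O, W) = (1/14)² = 1/196)
j(X) = 4 (j(X) = 4 + 2*0 = 4 + 0 = 4)
o = -1567/196 (o = -4 + (1/196 - 1*4) = -4 + (1/196 - 4) = -4 - 783/196 = -1567/196 ≈ -7.9949)
310546 + o = 310546 - 1567/196 = 60865449/196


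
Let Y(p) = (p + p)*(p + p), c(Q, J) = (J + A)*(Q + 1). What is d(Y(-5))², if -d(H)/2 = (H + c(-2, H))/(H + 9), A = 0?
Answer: 0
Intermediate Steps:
c(Q, J) = J*(1 + Q) (c(Q, J) = (J + 0)*(Q + 1) = J*(1 + Q))
Y(p) = 4*p² (Y(p) = (2*p)*(2*p) = 4*p²)
d(H) = 0 (d(H) = -2*(H + H*(1 - 2))/(H + 9) = -2*(H + H*(-1))/(9 + H) = -2*(H - H)/(9 + H) = -0/(9 + H) = -2*0 = 0)
d(Y(-5))² = 0² = 0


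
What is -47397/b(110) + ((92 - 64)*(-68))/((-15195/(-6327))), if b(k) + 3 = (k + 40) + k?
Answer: -1272058557/1301705 ≈ -977.22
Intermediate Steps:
b(k) = 37 + 2*k (b(k) = -3 + ((k + 40) + k) = -3 + ((40 + k) + k) = -3 + (40 + 2*k) = 37 + 2*k)
-47397/b(110) + ((92 - 64)*(-68))/((-15195/(-6327))) = -47397/(37 + 2*110) + ((92 - 64)*(-68))/((-15195/(-6327))) = -47397/(37 + 220) + (28*(-68))/((-15195*(-1/6327))) = -47397/257 - 1904/5065/2109 = -47397*1/257 - 1904*2109/5065 = -47397/257 - 4015536/5065 = -1272058557/1301705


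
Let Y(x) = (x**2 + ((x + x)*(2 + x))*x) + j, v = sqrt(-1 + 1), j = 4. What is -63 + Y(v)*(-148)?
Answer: -655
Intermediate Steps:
v = 0 (v = sqrt(0) = 0)
Y(x) = 4 + x**2 + 2*x**2*(2 + x) (Y(x) = (x**2 + ((x + x)*(2 + x))*x) + 4 = (x**2 + ((2*x)*(2 + x))*x) + 4 = (x**2 + (2*x*(2 + x))*x) + 4 = (x**2 + 2*x**2*(2 + x)) + 4 = 4 + x**2 + 2*x**2*(2 + x))
-63 + Y(v)*(-148) = -63 + (4 + 2*0**3 + 5*0**2)*(-148) = -63 + (4 + 2*0 + 5*0)*(-148) = -63 + (4 + 0 + 0)*(-148) = -63 + 4*(-148) = -63 - 592 = -655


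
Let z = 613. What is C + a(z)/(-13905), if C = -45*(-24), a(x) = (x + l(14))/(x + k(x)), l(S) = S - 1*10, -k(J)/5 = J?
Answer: 36822665417/34095060 ≈ 1080.0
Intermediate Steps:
k(J) = -5*J
l(S) = -10 + S (l(S) = S - 10 = -10 + S)
a(x) = -(4 + x)/(4*x) (a(x) = (x + (-10 + 14))/(x - 5*x) = (x + 4)/((-4*x)) = (4 + x)*(-1/(4*x)) = -(4 + x)/(4*x))
C = 1080
C + a(z)/(-13905) = 1080 + ((¼)*(-4 - 1*613)/613)/(-13905) = 1080 + ((¼)*(1/613)*(-4 - 613))*(-1/13905) = 1080 + ((¼)*(1/613)*(-617))*(-1/13905) = 1080 - 617/2452*(-1/13905) = 1080 + 617/34095060 = 36822665417/34095060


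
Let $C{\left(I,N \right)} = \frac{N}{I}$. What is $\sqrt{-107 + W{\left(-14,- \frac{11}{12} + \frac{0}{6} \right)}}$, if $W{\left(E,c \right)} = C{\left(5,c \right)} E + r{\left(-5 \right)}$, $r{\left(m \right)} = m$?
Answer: $\frac{7 i \sqrt{2010}}{30} \approx 10.461 i$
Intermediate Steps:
$W{\left(E,c \right)} = -5 + \frac{E c}{5}$ ($W{\left(E,c \right)} = \frac{c}{5} E - 5 = \frac{E c}{5} - 5 = -5 + \frac{E c}{5}$)
$\sqrt{-107 + W{\left(-14,- \frac{11}{12} + \frac{0}{6} \right)}} = \sqrt{-107 - \left(5 + \frac{14 \left(- \frac{11}{12} + \frac{0}{6}\right)}{5}\right)} = \sqrt{-107 - \left(5 + \frac{14 \left(\left(-11\right) \frac{1}{12} + 0 \cdot \frac{1}{6}\right)}{5}\right)} = \sqrt{-107 - \left(5 + \frac{14 \left(- \frac{11}{12} + 0\right)}{5}\right)} = \sqrt{-107 - \left(5 + \frac{14}{5} \left(- \frac{11}{12}\right)\right)} = \sqrt{-107 + \left(-5 + \frac{77}{30}\right)} = \sqrt{-107 - \frac{73}{30}} = \sqrt{- \frac{3283}{30}} = \frac{7 i \sqrt{2010}}{30}$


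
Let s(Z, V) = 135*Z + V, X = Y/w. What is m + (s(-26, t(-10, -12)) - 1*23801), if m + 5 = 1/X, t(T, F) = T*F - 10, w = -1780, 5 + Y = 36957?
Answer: -251329473/9238 ≈ -27206.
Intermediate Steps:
Y = 36952 (Y = -5 + 36957 = 36952)
X = -9238/445 (X = 36952/(-1780) = 36952*(-1/1780) = -9238/445 ≈ -20.760)
t(T, F) = -10 + F*T (t(T, F) = F*T - 10 = -10 + F*T)
m = -46635/9238 (m = -5 + 1/(-9238/445) = -5 - 445/9238 = -46635/9238 ≈ -5.0482)
s(Z, V) = V + 135*Z
m + (s(-26, t(-10, -12)) - 1*23801) = -46635/9238 + (((-10 - 12*(-10)) + 135*(-26)) - 1*23801) = -46635/9238 + (((-10 + 120) - 3510) - 23801) = -46635/9238 + ((110 - 3510) - 23801) = -46635/9238 + (-3400 - 23801) = -46635/9238 - 27201 = -251329473/9238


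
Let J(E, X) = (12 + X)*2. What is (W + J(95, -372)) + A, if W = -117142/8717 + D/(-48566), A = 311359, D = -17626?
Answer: 9393102134552/30239273 ≈ 3.1063e+5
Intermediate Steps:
W = -395390895/30239273 (W = -117142/8717 - 17626/(-48566) = -117142*1/8717 - 17626*(-1/48566) = -117142/8717 + 1259/3469 = -395390895/30239273 ≈ -13.075)
J(E, X) = 24 + 2*X
(W + J(95, -372)) + A = (-395390895/30239273 + (24 + 2*(-372))) + 311359 = (-395390895/30239273 + (24 - 744)) + 311359 = (-395390895/30239273 - 720) + 311359 = -22167667455/30239273 + 311359 = 9393102134552/30239273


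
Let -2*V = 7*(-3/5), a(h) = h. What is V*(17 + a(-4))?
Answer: 273/10 ≈ 27.300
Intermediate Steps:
V = 21/10 (V = -7*(-3/5)/2 = -7*(-3*⅕)/2 = -7*(-3)/(2*5) = -½*(-21/5) = 21/10 ≈ 2.1000)
V*(17 + a(-4)) = 21*(17 - 4)/10 = (21/10)*13 = 273/10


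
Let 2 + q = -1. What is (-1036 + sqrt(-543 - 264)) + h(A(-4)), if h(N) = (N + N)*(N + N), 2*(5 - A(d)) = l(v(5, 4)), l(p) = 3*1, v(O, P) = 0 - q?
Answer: -987 + I*sqrt(807) ≈ -987.0 + 28.408*I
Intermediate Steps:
q = -3 (q = -2 - 1 = -3)
v(O, P) = 3 (v(O, P) = 0 - 1*(-3) = 0 + 3 = 3)
l(p) = 3
A(d) = 7/2 (A(d) = 5 - 1/2*3 = 5 - 3/2 = 7/2)
h(N) = 4*N**2 (h(N) = (2*N)*(2*N) = 4*N**2)
(-1036 + sqrt(-543 - 264)) + h(A(-4)) = (-1036 + sqrt(-543 - 264)) + 4*(7/2)**2 = (-1036 + sqrt(-807)) + 4*(49/4) = (-1036 + I*sqrt(807)) + 49 = -987 + I*sqrt(807)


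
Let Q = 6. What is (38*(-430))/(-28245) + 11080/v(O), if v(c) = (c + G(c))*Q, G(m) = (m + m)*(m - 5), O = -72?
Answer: 11608027/15557346 ≈ 0.74614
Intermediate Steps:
G(m) = 2*m*(-5 + m) (G(m) = (2*m)*(-5 + m) = 2*m*(-5 + m))
v(c) = 6*c + 12*c*(-5 + c) (v(c) = (c + 2*c*(-5 + c))*6 = 6*c + 12*c*(-5 + c))
(38*(-430))/(-28245) + 11080/v(O) = (38*(-430))/(-28245) + 11080/((6*(-72)*(-9 + 2*(-72)))) = -16340*(-1/28245) + 11080/((6*(-72)*(-9 - 144))) = 3268/5649 + 11080/((6*(-72)*(-153))) = 3268/5649 + 11080/66096 = 3268/5649 + 11080*(1/66096) = 3268/5649 + 1385/8262 = 11608027/15557346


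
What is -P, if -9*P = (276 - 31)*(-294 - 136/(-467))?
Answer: -33604690/4203 ≈ -7995.4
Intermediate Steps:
P = 33604690/4203 (P = -(276 - 31)*(-294 - 136/(-467))/9 = -245*(-294 - 136*(-1/467))/9 = -245*(-294 + 136/467)/9 = -245*(-137162)/(9*467) = -1/9*(-33604690/467) = 33604690/4203 ≈ 7995.4)
-P = -1*33604690/4203 = -33604690/4203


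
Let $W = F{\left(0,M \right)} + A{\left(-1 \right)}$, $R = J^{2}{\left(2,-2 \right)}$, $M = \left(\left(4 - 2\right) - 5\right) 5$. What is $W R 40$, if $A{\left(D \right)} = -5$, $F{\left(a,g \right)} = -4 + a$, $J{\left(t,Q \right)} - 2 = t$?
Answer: $-5760$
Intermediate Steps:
$J{\left(t,Q \right)} = 2 + t$
$M = -15$ ($M = \left(\left(4 - 2\right) - 5\right) 5 = \left(2 - 5\right) 5 = \left(-3\right) 5 = -15$)
$R = 16$ ($R = \left(2 + 2\right)^{2} = 4^{2} = 16$)
$W = -9$ ($W = \left(-4 + 0\right) - 5 = -4 - 5 = -9$)
$W R 40 = \left(-9\right) 16 \cdot 40 = \left(-144\right) 40 = -5760$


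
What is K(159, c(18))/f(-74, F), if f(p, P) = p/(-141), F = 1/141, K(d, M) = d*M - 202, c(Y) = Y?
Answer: 187530/37 ≈ 5068.4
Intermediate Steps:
K(d, M) = -202 + M*d (K(d, M) = M*d - 202 = -202 + M*d)
F = 1/141 ≈ 0.0070922
f(p, P) = -p/141 (f(p, P) = p*(-1/141) = -p/141)
K(159, c(18))/f(-74, F) = (-202 + 18*159)/((-1/141*(-74))) = (-202 + 2862)/(74/141) = 2660*(141/74) = 187530/37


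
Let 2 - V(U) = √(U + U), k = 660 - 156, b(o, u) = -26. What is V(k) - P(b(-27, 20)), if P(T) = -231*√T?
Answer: 2 - 12*√7 + 231*I*√26 ≈ -29.749 + 1177.9*I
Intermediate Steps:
k = 504
V(U) = 2 - √2*√U (V(U) = 2 - √(U + U) = 2 - √(2*U) = 2 - √2*√U)
V(k) - P(b(-27, 20)) = (2 - √2*√504) - (-231)*√(-26) = (2 - √2*6*√14) - (-231)*I*√26 = (2 - 12*√7) - (-231)*I*√26 = (2 - 12*√7) + 231*I*√26 = 2 - 12*√7 + 231*I*√26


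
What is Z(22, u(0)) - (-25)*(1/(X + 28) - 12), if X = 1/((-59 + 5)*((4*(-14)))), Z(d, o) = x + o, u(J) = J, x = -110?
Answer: -34640330/84673 ≈ -409.11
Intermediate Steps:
Z(d, o) = -110 + o
X = 1/3024 (X = 1/(-54*(-56)) = -1/54*(-1/56) = 1/3024 ≈ 0.00033069)
Z(22, u(0)) - (-25)*(1/(X + 28) - 12) = (-110 + 0) - (-25)*(1/(1/3024 + 28) - 12) = -110 - (-25)*(1/(84673/3024) - 12) = -110 - (-25)*(3024/84673 - 12) = -110 - (-25)*(-1013052)/84673 = -110 - 1*25326300/84673 = -110 - 25326300/84673 = -34640330/84673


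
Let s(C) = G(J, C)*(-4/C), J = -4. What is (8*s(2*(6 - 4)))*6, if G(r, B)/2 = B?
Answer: -384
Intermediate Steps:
G(r, B) = 2*B
s(C) = -8 (s(C) = (2*C)*(-4/C) = -8)
(8*s(2*(6 - 4)))*6 = (8*(-8))*6 = -64*6 = -384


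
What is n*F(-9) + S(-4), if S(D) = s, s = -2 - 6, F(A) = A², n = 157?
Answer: 12709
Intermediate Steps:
s = -8
S(D) = -8
n*F(-9) + S(-4) = 157*(-9)² - 8 = 157*81 - 8 = 12717 - 8 = 12709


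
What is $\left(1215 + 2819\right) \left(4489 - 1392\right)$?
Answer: $12493298$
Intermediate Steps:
$\left(1215 + 2819\right) \left(4489 - 1392\right) = 4034 \cdot 3097 = 12493298$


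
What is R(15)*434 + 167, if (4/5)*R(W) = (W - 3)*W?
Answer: 97817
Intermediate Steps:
R(W) = 5*W*(-3 + W)/4 (R(W) = 5*((W - 3)*W)/4 = 5*((-3 + W)*W)/4 = 5*(W*(-3 + W))/4 = 5*W*(-3 + W)/4)
R(15)*434 + 167 = ((5/4)*15*(-3 + 15))*434 + 167 = ((5/4)*15*12)*434 + 167 = 225*434 + 167 = 97650 + 167 = 97817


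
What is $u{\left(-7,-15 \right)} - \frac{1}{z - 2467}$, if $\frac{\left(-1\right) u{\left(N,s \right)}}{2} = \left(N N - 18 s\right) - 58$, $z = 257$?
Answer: $- \frac{1153619}{2210} \approx -522.0$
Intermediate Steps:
$u{\left(N,s \right)} = 116 - 2 N^{2} + 36 s$ ($u{\left(N,s \right)} = - 2 \left(\left(N N - 18 s\right) - 58\right) = - 2 \left(\left(N^{2} - 18 s\right) - 58\right) = - 2 \left(-58 + N^{2} - 18 s\right) = 116 - 2 N^{2} + 36 s$)
$u{\left(-7,-15 \right)} - \frac{1}{z - 2467} = \left(116 - 2 \left(-7\right)^{2} + 36 \left(-15\right)\right) - \frac{1}{257 - 2467} = \left(116 - 98 - 540\right) - \frac{1}{-2210} = \left(116 - 98 - 540\right) - - \frac{1}{2210} = -522 + \frac{1}{2210} = - \frac{1153619}{2210}$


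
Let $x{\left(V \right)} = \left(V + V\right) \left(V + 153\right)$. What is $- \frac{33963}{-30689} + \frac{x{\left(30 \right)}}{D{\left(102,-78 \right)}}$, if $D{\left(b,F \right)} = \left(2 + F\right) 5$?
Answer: $- \frac{16202964}{583091} \approx -27.788$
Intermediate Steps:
$x{\left(V \right)} = 2 V \left(153 + V\right)$
$D{\left(b,F \right)} = 10 + 5 F$
$- \frac{33963}{-30689} + \frac{x{\left(30 \right)}}{D{\left(102,-78 \right)}} = - \frac{33963}{-30689} + \frac{2 \cdot 30 \left(153 + 30\right)}{10 + 5 \left(-78\right)} = \left(-33963\right) \left(- \frac{1}{30689}\right) + \frac{2 \cdot 30 \cdot 183}{10 - 390} = \frac{33963}{30689} + \frac{10980}{-380} = \frac{33963}{30689} + 10980 \left(- \frac{1}{380}\right) = \frac{33963}{30689} - \frac{549}{19} = - \frac{16202964}{583091}$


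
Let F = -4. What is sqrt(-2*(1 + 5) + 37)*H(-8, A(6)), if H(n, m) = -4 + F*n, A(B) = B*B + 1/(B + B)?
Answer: 140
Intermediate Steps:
A(B) = B**2 + 1/(2*B)
H(n, m) = -4 - 4*n
sqrt(-2*(1 + 5) + 37)*H(-8, A(6)) = sqrt(-2*(1 + 5) + 37)*(-4 - 4*(-8)) = sqrt(-2*6 + 37)*(-4 + 32) = sqrt(-12 + 37)*28 = sqrt(25)*28 = 5*28 = 140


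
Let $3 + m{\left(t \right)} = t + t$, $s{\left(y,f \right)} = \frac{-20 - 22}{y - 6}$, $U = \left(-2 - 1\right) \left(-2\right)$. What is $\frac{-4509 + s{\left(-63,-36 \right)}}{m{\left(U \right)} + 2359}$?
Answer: $- \frac{103693}{54464} \approx -1.9039$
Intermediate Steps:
$U = 6$ ($U = \left(-3\right) \left(-2\right) = 6$)
$s{\left(y,f \right)} = - \frac{42}{-6 + y}$
$m{\left(t \right)} = -3 + 2 t$ ($m{\left(t \right)} = -3 + \left(t + t\right) = -3 + 2 t$)
$\frac{-4509 + s{\left(-63,-36 \right)}}{m{\left(U \right)} + 2359} = \frac{-4509 - \frac{42}{-6 - 63}}{\left(-3 + 2 \cdot 6\right) + 2359} = \frac{-4509 - \frac{42}{-69}}{\left(-3 + 12\right) + 2359} = \frac{-4509 - - \frac{14}{23}}{9 + 2359} = \frac{-4509 + \frac{14}{23}}{2368} = \left(- \frac{103693}{23}\right) \frac{1}{2368} = - \frac{103693}{54464}$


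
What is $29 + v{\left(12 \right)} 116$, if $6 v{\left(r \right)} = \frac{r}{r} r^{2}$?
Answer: $2813$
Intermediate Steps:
$v{\left(r \right)} = \frac{r^{2}}{6}$ ($v{\left(r \right)} = \frac{\frac{r}{r} r^{2}}{6} = \frac{1 r^{2}}{6} = \frac{r^{2}}{6}$)
$29 + v{\left(12 \right)} 116 = 29 + \frac{12^{2}}{6} \cdot 116 = 29 + \frac{1}{6} \cdot 144 \cdot 116 = 29 + 24 \cdot 116 = 29 + 2784 = 2813$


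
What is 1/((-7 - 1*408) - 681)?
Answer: -1/1096 ≈ -0.00091241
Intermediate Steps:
1/((-7 - 1*408) - 681) = 1/((-7 - 408) - 681) = 1/(-415 - 681) = 1/(-1096) = -1/1096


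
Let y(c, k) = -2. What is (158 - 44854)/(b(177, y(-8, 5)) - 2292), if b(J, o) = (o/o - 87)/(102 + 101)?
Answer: 4536644/232681 ≈ 19.497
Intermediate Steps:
b(J, o) = -86/203 (b(J, o) = (1 - 87)/203 = -86*1/203 = -86/203)
(158 - 44854)/(b(177, y(-8, 5)) - 2292) = (158 - 44854)/(-86/203 - 2292) = -44696/(-465362/203) = -44696*(-203/465362) = 4536644/232681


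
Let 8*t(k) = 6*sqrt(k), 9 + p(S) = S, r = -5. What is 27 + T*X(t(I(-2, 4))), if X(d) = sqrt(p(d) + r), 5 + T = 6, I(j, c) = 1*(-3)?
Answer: 27 + sqrt(-56 + 3*I*sqrt(3))/2 ≈ 27.173 + 3.7457*I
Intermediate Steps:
p(S) = -9 + S
I(j, c) = -3
t(k) = 3*sqrt(k)/4 (t(k) = (6*sqrt(k))/8 = 3*sqrt(k)/4)
T = 1 (T = -5 + 6 = 1)
X(d) = sqrt(-14 + d) (X(d) = sqrt((-9 + d) - 5) = sqrt(-14 + d))
27 + T*X(t(I(-2, 4))) = 27 + 1*sqrt(-14 + 3*sqrt(-3)/4) = 27 + 1*sqrt(-14 + 3*(I*sqrt(3))/4) = 27 + 1*sqrt(-14 + 3*I*sqrt(3)/4) = 27 + sqrt(-14 + 3*I*sqrt(3)/4)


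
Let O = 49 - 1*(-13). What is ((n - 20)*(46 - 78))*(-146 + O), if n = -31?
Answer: -137088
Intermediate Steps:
O = 62 (O = 49 + 13 = 62)
((n - 20)*(46 - 78))*(-146 + O) = ((-31 - 20)*(46 - 78))*(-146 + 62) = -51*(-32)*(-84) = 1632*(-84) = -137088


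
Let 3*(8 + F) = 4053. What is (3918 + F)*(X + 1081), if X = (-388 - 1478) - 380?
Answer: -6129065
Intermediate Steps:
F = 1343 (F = -8 + (⅓)*4053 = -8 + 1351 = 1343)
X = -2246 (X = -1866 - 380 = -2246)
(3918 + F)*(X + 1081) = (3918 + 1343)*(-2246 + 1081) = 5261*(-1165) = -6129065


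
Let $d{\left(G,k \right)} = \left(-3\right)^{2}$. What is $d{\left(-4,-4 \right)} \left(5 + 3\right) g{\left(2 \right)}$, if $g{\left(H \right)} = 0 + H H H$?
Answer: $576$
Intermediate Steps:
$d{\left(G,k \right)} = 9$
$g{\left(H \right)} = H^{3}$ ($g{\left(H \right)} = 0 + H H^{2} = 0 + H^{3} = H^{3}$)
$d{\left(-4,-4 \right)} \left(5 + 3\right) g{\left(2 \right)} = 9 \left(5 + 3\right) 2^{3} = 9 \cdot 8 \cdot 8 = 72 \cdot 8 = 576$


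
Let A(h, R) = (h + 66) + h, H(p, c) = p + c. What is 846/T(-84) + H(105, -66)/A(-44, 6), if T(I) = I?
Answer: -912/77 ≈ -11.844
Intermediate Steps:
H(p, c) = c + p
A(h, R) = 66 + 2*h (A(h, R) = (66 + h) + h = 66 + 2*h)
846/T(-84) + H(105, -66)/A(-44, 6) = 846/(-84) + (-66 + 105)/(66 + 2*(-44)) = 846*(-1/84) + 39/(66 - 88) = -141/14 + 39/(-22) = -141/14 + 39*(-1/22) = -141/14 - 39/22 = -912/77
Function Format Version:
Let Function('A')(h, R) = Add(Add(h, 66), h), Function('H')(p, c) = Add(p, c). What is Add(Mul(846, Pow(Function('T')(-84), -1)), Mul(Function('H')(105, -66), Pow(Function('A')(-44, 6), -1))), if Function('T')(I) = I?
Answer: Rational(-912, 77) ≈ -11.844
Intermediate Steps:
Function('H')(p, c) = Add(c, p)
Function('A')(h, R) = Add(66, Mul(2, h)) (Function('A')(h, R) = Add(Add(66, h), h) = Add(66, Mul(2, h)))
Add(Mul(846, Pow(Function('T')(-84), -1)), Mul(Function('H')(105, -66), Pow(Function('A')(-44, 6), -1))) = Add(Mul(846, Pow(-84, -1)), Mul(Add(-66, 105), Pow(Add(66, Mul(2, -44)), -1))) = Add(Mul(846, Rational(-1, 84)), Mul(39, Pow(Add(66, -88), -1))) = Add(Rational(-141, 14), Mul(39, Pow(-22, -1))) = Add(Rational(-141, 14), Mul(39, Rational(-1, 22))) = Add(Rational(-141, 14), Rational(-39, 22)) = Rational(-912, 77)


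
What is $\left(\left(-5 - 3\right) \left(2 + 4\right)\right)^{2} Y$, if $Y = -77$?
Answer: $-177408$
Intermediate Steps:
$\left(\left(-5 - 3\right) \left(2 + 4\right)\right)^{2} Y = \left(\left(-5 - 3\right) \left(2 + 4\right)\right)^{2} \left(-77\right) = \left(\left(-8\right) 6\right)^{2} \left(-77\right) = \left(-48\right)^{2} \left(-77\right) = 2304 \left(-77\right) = -177408$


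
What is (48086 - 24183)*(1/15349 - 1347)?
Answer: -494196963106/15349 ≈ -3.2197e+7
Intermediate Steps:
(48086 - 24183)*(1/15349 - 1347) = 23903*(1/15349 - 1347) = 23903*(-20675102/15349) = -494196963106/15349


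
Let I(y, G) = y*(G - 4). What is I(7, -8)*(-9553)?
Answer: 802452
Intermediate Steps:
I(y, G) = y*(-4 + G)
I(7, -8)*(-9553) = (7*(-4 - 8))*(-9553) = (7*(-12))*(-9553) = -84*(-9553) = 802452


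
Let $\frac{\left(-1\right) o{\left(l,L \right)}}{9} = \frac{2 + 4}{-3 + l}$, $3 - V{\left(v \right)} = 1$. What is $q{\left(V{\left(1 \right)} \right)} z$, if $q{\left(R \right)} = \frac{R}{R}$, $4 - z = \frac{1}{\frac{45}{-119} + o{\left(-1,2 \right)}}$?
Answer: $\frac{12254}{3123} \approx 3.9238$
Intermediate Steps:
$V{\left(v \right)} = 2$ ($V{\left(v \right)} = 3 - 1 = 2$)
$o{\left(l,L \right)} = - \frac{54}{-3 + l}$ ($o{\left(l,L \right)} = - 9 \frac{2 + 4}{-3 + l} = - 9 \frac{6}{-3 + l} = - \frac{54}{-3 + l}$)
$z = \frac{12254}{3123}$ ($z = 4 - \frac{1}{\frac{45}{-119} - \frac{54}{-3 - 1}} = 4 - \frac{1}{45 \left(- \frac{1}{119}\right) - \frac{54}{-4}} = 4 - \frac{1}{- \frac{45}{119} - - \frac{27}{2}} = 4 - \frac{1}{- \frac{45}{119} + \frac{27}{2}} = 4 - \frac{1}{\frac{3123}{238}} = 4 - \frac{238}{3123} = \frac{12254}{3123} \approx 3.9238$)
$q{\left(R \right)} = 1$
$q{\left(V{\left(1 \right)} \right)} z = 1 \cdot \frac{12254}{3123} = \frac{12254}{3123}$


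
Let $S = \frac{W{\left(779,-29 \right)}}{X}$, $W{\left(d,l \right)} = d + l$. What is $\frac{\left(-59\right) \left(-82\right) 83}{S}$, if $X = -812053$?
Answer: $- \frac{163041565181}{375} \approx -4.3478 \cdot 10^{8}$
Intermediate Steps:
$S = - \frac{750}{812053}$ ($S = \frac{779 - 29}{-812053} = 750 \left(- \frac{1}{812053}\right) = - \frac{750}{812053} \approx -0.00092359$)
$\frac{\left(-59\right) \left(-82\right) 83}{S} = \frac{\left(-59\right) \left(-82\right) 83}{- \frac{750}{812053}} = 4838 \cdot 83 \left(- \frac{812053}{750}\right) = 401554 \left(- \frac{812053}{750}\right) = - \frac{163041565181}{375}$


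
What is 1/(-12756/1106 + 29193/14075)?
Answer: -7783475/73626621 ≈ -0.10572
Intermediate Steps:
1/(-12756/1106 + 29193/14075) = 1/(-12756*1/1106 + 29193*(1/14075)) = 1/(-6378/553 + 29193/14075) = 1/(-73626621/7783475) = -7783475/73626621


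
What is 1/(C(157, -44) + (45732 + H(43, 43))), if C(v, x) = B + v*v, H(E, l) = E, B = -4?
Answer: 1/70420 ≈ 1.4201e-5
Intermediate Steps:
C(v, x) = -4 + v² (C(v, x) = -4 + v*v = -4 + v²)
1/(C(157, -44) + (45732 + H(43, 43))) = 1/((-4 + 157²) + (45732 + 43)) = 1/((-4 + 24649) + 45775) = 1/(24645 + 45775) = 1/70420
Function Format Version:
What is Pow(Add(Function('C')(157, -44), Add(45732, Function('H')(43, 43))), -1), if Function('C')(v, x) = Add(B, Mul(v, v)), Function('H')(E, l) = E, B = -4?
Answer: Rational(1, 70420) ≈ 1.4201e-5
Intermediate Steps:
Function('C')(v, x) = Add(-4, Pow(v, 2)) (Function('C')(v, x) = Add(-4, Mul(v, v)) = Add(-4, Pow(v, 2)))
Pow(Add(Function('C')(157, -44), Add(45732, Function('H')(43, 43))), -1) = Pow(Add(Add(-4, Pow(157, 2)), Add(45732, 43)), -1) = Pow(Add(Add(-4, 24649), 45775), -1) = Pow(Add(24645, 45775), -1) = Pow(70420, -1) = Rational(1, 70420)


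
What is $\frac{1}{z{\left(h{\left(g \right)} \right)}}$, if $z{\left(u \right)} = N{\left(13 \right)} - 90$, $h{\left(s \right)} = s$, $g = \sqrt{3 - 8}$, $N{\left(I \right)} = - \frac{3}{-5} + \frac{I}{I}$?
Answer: $- \frac{5}{442} \approx -0.011312$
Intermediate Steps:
$N{\left(I \right)} = \frac{8}{5}$ ($N{\left(I \right)} = \left(-3\right) \left(- \frac{1}{5}\right) + 1 = \frac{3}{5} + 1 = \frac{8}{5}$)
$g = i \sqrt{5}$ ($g = \sqrt{-5} = i \sqrt{5} \approx 2.2361 i$)
$z{\left(u \right)} = - \frac{442}{5}$ ($z{\left(u \right)} = \frac{8}{5} - 90 = - \frac{442}{5}$)
$\frac{1}{z{\left(h{\left(g \right)} \right)}} = \frac{1}{- \frac{442}{5}} = - \frac{5}{442}$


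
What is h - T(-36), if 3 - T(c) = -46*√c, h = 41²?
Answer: 1678 - 276*I ≈ 1678.0 - 276.0*I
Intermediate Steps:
h = 1681
T(c) = 3 + 46*√c (T(c) = 3 - (-46)*√c = 3 + 46*√c)
h - T(-36) = 1681 - (3 + 46*√(-36)) = 1681 - (3 + 46*(6*I)) = 1681 - (3 + 276*I) = 1681 + (-3 - 276*I) = 1678 - 276*I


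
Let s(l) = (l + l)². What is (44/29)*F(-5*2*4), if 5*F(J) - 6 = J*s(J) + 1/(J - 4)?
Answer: -11263737/145 ≈ -77681.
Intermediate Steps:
s(l) = 4*l² (s(l) = (2*l)² = 4*l²)
F(J) = 6/5 + 1/(5*(-4 + J)) + 4*J³/5 (F(J) = 6/5 + (J*(4*J²) + 1/(J - 4))/5 = 6/5 + (4*J³ + 1/(-4 + J))/5 = 6/5 + (1/(-4 + J) + 4*J³)/5 = 6/5 + (1/(5*(-4 + J)) + 4*J³/5) = 6/5 + 1/(5*(-4 + J)) + 4*J³/5)
(44/29)*F(-5*2*4) = (44/29)*((-23 - 16*(-5*2*4)³ + 4*(-5*2*4)⁴ + 6*(-5*2*4))/(5*(-4 - 5*2*4))) = (44*(1/29))*((-23 - 16*(-10*4)³ + 4*(-10*4)⁴ + 6*(-10*4))/(5*(-4 - 10*4))) = 44*((-23 - 16*(-40)³ + 4*(-40)⁴ + 6*(-40))/(5*(-4 - 40)))/29 = 44*((⅕)*(-23 - 16*(-64000) + 4*2560000 - 240)/(-44))/29 = 44*((⅕)*(-1/44)*(-23 + 1024000 + 10240000 - 240))/29 = 44*((⅕)*(-1/44)*11263737)/29 = (44/29)*(-11263737/220) = -11263737/145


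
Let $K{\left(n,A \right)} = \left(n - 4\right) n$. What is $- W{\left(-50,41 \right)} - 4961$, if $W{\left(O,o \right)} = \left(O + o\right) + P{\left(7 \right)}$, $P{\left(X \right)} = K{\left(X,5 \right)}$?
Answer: $-4973$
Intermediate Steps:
$K{\left(n,A \right)} = n \left(-4 + n\right)$ ($K{\left(n,A \right)} = \left(-4 + n\right) n = n \left(-4 + n\right)$)
$P{\left(X \right)} = X \left(-4 + X\right)$
$W{\left(O,o \right)} = 21 + O + o$ ($W{\left(O,o \right)} = \left(O + o\right) + 7 \left(-4 + 7\right) = \left(O + o\right) + 7 \cdot 3 = \left(O + o\right) + 21 = 21 + O + o$)
$- W{\left(-50,41 \right)} - 4961 = - (21 - 50 + 41) - 4961 = \left(-1\right) 12 - 4961 = -12 - 4961 = -4973$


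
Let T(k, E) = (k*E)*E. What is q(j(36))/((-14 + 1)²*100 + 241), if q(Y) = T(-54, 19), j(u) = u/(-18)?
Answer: -19494/17141 ≈ -1.1373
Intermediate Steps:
j(u) = -u/18 (j(u) = u*(-1/18) = -u/18)
T(k, E) = k*E² (T(k, E) = (E*k)*E = k*E²)
q(Y) = -19494 (q(Y) = -54*19² = -54*361 = -19494)
q(j(36))/((-14 + 1)²*100 + 241) = -19494/((-14 + 1)²*100 + 241) = -19494/((-13)²*100 + 241) = -19494/(169*100 + 241) = -19494/(16900 + 241) = -19494/17141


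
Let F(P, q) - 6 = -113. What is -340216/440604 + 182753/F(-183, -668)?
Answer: -20139526481/11786157 ≈ -1708.7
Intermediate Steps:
F(P, q) = -107 (F(P, q) = 6 - 113 = -107)
-340216/440604 + 182753/F(-183, -668) = -340216/440604 + 182753/(-107) = -340216*1/440604 + 182753*(-1/107) = -85054/110151 - 182753/107 = -20139526481/11786157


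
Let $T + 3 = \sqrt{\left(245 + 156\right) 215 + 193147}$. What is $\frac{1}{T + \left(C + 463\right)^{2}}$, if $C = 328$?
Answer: $\frac{312839}{195736340161} - \frac{\sqrt{279362}}{391472680322} \approx 1.5969 \cdot 10^{-6}$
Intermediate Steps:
$T = -3 + \sqrt{279362}$ ($T = -3 + \sqrt{\left(245 + 156\right) 215 + 193147} = -3 + \sqrt{401 \cdot 215 + 193147} = -3 + \sqrt{86215 + 193147} = -3 + \sqrt{279362} \approx 525.55$)
$\frac{1}{T + \left(C + 463\right)^{2}} = \frac{1}{\left(-3 + \sqrt{279362}\right) + \left(328 + 463\right)^{2}} = \frac{1}{\left(-3 + \sqrt{279362}\right) + 791^{2}} = \frac{1}{\left(-3 + \sqrt{279362}\right) + 625681} = \frac{1}{625678 + \sqrt{279362}}$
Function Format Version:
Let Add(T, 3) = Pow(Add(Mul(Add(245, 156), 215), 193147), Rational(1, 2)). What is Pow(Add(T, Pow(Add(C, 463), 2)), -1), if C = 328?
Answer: Add(Rational(312839, 195736340161), Mul(Rational(-1, 391472680322), Pow(279362, Rational(1, 2)))) ≈ 1.5969e-6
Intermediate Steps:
T = Add(-3, Pow(279362, Rational(1, 2))) (T = Add(-3, Pow(Add(Mul(Add(245, 156), 215), 193147), Rational(1, 2))) = Add(-3, Pow(Add(Mul(401, 215), 193147), Rational(1, 2))) = Add(-3, Pow(Add(86215, 193147), Rational(1, 2))) = Add(-3, Pow(279362, Rational(1, 2))) ≈ 525.55)
Pow(Add(T, Pow(Add(C, 463), 2)), -1) = Pow(Add(Add(-3, Pow(279362, Rational(1, 2))), Pow(Add(328, 463), 2)), -1) = Pow(Add(Add(-3, Pow(279362, Rational(1, 2))), Pow(791, 2)), -1) = Pow(Add(Add(-3, Pow(279362, Rational(1, 2))), 625681), -1) = Pow(Add(625678, Pow(279362, Rational(1, 2))), -1)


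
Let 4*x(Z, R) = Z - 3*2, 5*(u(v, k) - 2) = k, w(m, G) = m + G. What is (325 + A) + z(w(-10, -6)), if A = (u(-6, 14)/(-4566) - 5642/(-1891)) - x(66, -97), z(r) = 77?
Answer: 90516901/232105 ≈ 389.98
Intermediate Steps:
w(m, G) = G + m
u(v, k) = 2 + k/5
x(Z, R) = -3/2 + Z/4 (x(Z, R) = (Z - 3*2)/4 = (Z - 6)/4 = (-6 + Z)/4 = -3/2 + Z/4)
A = -2789309/232105 (A = ((2 + (⅕)*14)/(-4566) - 5642/(-1891)) - (-3/2 + (¼)*66) = ((2 + 14/5)*(-1/4566) - 5642*(-1/1891)) - (-3/2 + 33/2) = ((24/5)*(-1/4566) + 182/61) - 1*15 = (-4/3805 + 182/61) - 15 = 692266/232105 - 15 = -2789309/232105 ≈ -12.017)
(325 + A) + z(w(-10, -6)) = (325 - 2789309/232105) + 77 = 72644816/232105 + 77 = 90516901/232105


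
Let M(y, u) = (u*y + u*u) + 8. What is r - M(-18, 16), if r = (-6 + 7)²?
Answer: 25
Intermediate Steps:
M(y, u) = 8 + u² + u*y (M(y, u) = (u*y + u²) + 8 = (u² + u*y) + 8 = 8 + u² + u*y)
r = 1 (r = 1² = 1)
r - M(-18, 16) = 1 - (8 + 16² + 16*(-18)) = 1 - (8 + 256 - 288) = 1 - 1*(-24) = 1 + 24 = 25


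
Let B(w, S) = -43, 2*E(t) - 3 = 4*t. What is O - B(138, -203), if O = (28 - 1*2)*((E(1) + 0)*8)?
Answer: 771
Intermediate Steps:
E(t) = 3/2 + 2*t (E(t) = 3/2 + (4*t)/2 = 3/2 + 2*t)
O = 728 (O = (28 - 1*2)*(((3/2 + 2*1) + 0)*8) = (28 - 2)*(((3/2 + 2) + 0)*8) = 26*((7/2 + 0)*8) = 26*((7/2)*8) = 26*28 = 728)
O - B(138, -203) = 728 - 1*(-43) = 728 + 43 = 771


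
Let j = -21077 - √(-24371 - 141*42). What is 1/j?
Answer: I/(√30293 - 21077*I) ≈ -4.7442e-5 + 3.9176e-7*I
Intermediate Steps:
j = -21077 - I*√30293 (j = -21077 - √(-24371 - 5922) = -21077 - √(-30293) = -21077 - I*√30293 ≈ -21077.0 - 174.05*I)
1/j = 1/(-21077 - I*√30293)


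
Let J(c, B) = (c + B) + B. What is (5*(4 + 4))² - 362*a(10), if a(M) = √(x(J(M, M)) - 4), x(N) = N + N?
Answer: 1600 - 724*√14 ≈ -1109.0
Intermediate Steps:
J(c, B) = c + 2*B (J(c, B) = (B + c) + B = c + 2*B)
x(N) = 2*N
a(M) = √(-4 + 6*M) (a(M) = √(2*(M + 2*M) - 4) = √(2*(3*M) - 4) = √(6*M - 4) = √(-4 + 6*M))
(5*(4 + 4))² - 362*a(10) = (5*(4 + 4))² - 362*√(-4 + 6*10) = (5*8)² - 362*√(-4 + 60) = 40² - 724*√14 = 1600 - 724*√14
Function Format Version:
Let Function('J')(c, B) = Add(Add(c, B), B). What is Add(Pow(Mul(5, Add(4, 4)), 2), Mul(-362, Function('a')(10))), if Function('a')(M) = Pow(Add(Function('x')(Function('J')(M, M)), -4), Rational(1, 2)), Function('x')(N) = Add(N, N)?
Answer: Add(1600, Mul(-724, Pow(14, Rational(1, 2)))) ≈ -1109.0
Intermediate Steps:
Function('J')(c, B) = Add(c, Mul(2, B)) (Function('J')(c, B) = Add(Add(B, c), B) = Add(c, Mul(2, B)))
Function('x')(N) = Mul(2, N)
Function('a')(M) = Pow(Add(-4, Mul(6, M)), Rational(1, 2)) (Function('a')(M) = Pow(Add(Mul(2, Add(M, Mul(2, M))), -4), Rational(1, 2)) = Pow(Add(Mul(2, Mul(3, M)), -4), Rational(1, 2)) = Pow(Add(Mul(6, M), -4), Rational(1, 2)) = Pow(Add(-4, Mul(6, M)), Rational(1, 2)))
Add(Pow(Mul(5, Add(4, 4)), 2), Mul(-362, Function('a')(10))) = Add(Pow(Mul(5, Add(4, 4)), 2), Mul(-362, Pow(Add(-4, Mul(6, 10)), Rational(1, 2)))) = Add(Pow(Mul(5, 8), 2), Mul(-362, Pow(Add(-4, 60), Rational(1, 2)))) = Add(Pow(40, 2), Mul(-362, Pow(56, Rational(1, 2)))) = Add(1600, Mul(-362, Mul(2, Pow(14, Rational(1, 2))))) = Add(1600, Mul(-724, Pow(14, Rational(1, 2))))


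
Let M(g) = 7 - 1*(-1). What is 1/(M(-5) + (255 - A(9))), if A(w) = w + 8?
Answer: 1/246 ≈ 0.0040650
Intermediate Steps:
A(w) = 8 + w
M(g) = 8 (M(g) = 7 + 1 = 8)
1/(M(-5) + (255 - A(9))) = 1/(8 + (255 - (8 + 9))) = 1/(8 + (255 - 1*17)) = 1/(8 + (255 - 17)) = 1/(8 + 238) = 1/246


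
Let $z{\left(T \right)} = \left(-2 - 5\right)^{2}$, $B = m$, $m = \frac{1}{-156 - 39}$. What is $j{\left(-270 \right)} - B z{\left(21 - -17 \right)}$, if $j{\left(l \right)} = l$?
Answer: $- \frac{52601}{195} \approx -269.75$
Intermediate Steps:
$m = - \frac{1}{195}$ ($m = \frac{1}{-156 + \left(-84 + 45\right)} = \frac{1}{-156 - 39} = \frac{1}{-195} = - \frac{1}{195} \approx -0.0051282$)
$B = - \frac{1}{195} \approx -0.0051282$
$z{\left(T \right)} = 49$ ($z{\left(T \right)} = \left(-7\right)^{2} = 49$)
$j{\left(-270 \right)} - B z{\left(21 - -17 \right)} = -270 - \left(- \frac{1}{195}\right) 49 = -270 - - \frac{49}{195} = -270 + \frac{49}{195} = - \frac{52601}{195}$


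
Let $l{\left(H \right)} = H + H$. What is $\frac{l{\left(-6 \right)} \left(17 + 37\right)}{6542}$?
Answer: $- \frac{324}{3271} \approx -0.099052$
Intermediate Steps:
$l{\left(H \right)} = 2 H$
$\frac{l{\left(-6 \right)} \left(17 + 37\right)}{6542} = \frac{2 \left(-6\right) \left(17 + 37\right)}{6542} = \left(-12\right) 54 \cdot \frac{1}{6542} = \left(-648\right) \frac{1}{6542} = - \frac{324}{3271}$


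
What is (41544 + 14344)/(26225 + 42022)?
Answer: 55888/68247 ≈ 0.81891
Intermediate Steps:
(41544 + 14344)/(26225 + 42022) = 55888/68247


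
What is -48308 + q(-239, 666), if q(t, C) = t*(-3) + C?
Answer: -46925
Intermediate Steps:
q(t, C) = C - 3*t (q(t, C) = -3*t + C = C - 3*t)
-48308 + q(-239, 666) = -48308 + (666 - 3*(-239)) = -48308 + (666 + 717) = -48308 + 1383 = -46925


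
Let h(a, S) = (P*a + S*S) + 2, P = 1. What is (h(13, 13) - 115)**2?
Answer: 4761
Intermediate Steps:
h(a, S) = 2 + a + S**2 (h(a, S) = (1*a + S*S) + 2 = (a + S**2) + 2 = 2 + a + S**2)
(h(13, 13) - 115)**2 = ((2 + 13 + 13**2) - 115)**2 = ((2 + 13 + 169) - 115)**2 = (184 - 115)**2 = 69**2 = 4761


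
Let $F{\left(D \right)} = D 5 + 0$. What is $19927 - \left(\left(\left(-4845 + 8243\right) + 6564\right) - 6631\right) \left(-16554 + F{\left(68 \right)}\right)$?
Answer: $54028761$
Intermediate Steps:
$F{\left(D \right)} = 5 D$ ($F{\left(D \right)} = 5 D + 0 = 5 D$)
$19927 - \left(\left(\left(-4845 + 8243\right) + 6564\right) - 6631\right) \left(-16554 + F{\left(68 \right)}\right) = 19927 - \left(\left(\left(-4845 + 8243\right) + 6564\right) - 6631\right) \left(-16554 + 5 \cdot 68\right) = 19927 - \left(\left(3398 + 6564\right) - 6631\right) \left(-16554 + 340\right) = 19927 - \left(9962 - 6631\right) \left(-16214\right) = 19927 - 3331 \left(-16214\right) = 19927 - -54008834 = 19927 + 54008834 = 54028761$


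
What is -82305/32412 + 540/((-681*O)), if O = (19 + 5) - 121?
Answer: -602146545/237893276 ≈ -2.5312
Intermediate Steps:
O = -97 (O = 24 - 121 = -97)
-82305/32412 + 540/((-681*O)) = -82305/32412 + 540/((-681*(-97))) = -82305*1/32412 + 540/66057 = -27435/10804 + 540*(1/66057) = -27435/10804 + 180/22019 = -602146545/237893276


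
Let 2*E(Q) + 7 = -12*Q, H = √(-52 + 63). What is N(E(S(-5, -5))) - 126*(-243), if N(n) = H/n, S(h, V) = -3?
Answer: 30618 + 2*√11/29 ≈ 30618.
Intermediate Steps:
H = √11 ≈ 3.3166
E(Q) = -7/2 - 6*Q (E(Q) = -7/2 + (-12*Q)/2 = -7/2 - 6*Q)
N(n) = √11/n
N(E(S(-5, -5))) - 126*(-243) = √11/(-7/2 - 6*(-3)) - 126*(-243) = √11/(-7/2 + 18) + 30618 = √11/(29/2) + 30618 = √11*(2/29) + 30618 = 2*√11/29 + 30618 = 30618 + 2*√11/29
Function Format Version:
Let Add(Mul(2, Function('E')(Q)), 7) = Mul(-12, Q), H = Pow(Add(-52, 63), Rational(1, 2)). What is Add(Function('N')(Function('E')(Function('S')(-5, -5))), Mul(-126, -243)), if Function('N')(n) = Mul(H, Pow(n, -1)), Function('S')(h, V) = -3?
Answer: Add(30618, Mul(Rational(2, 29), Pow(11, Rational(1, 2)))) ≈ 30618.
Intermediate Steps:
H = Pow(11, Rational(1, 2)) ≈ 3.3166
Function('E')(Q) = Add(Rational(-7, 2), Mul(-6, Q)) (Function('E')(Q) = Add(Rational(-7, 2), Mul(Rational(1, 2), Mul(-12, Q))) = Add(Rational(-7, 2), Mul(-6, Q)))
Function('N')(n) = Mul(Pow(11, Rational(1, 2)), Pow(n, -1))
Add(Function('N')(Function('E')(Function('S')(-5, -5))), Mul(-126, -243)) = Add(Mul(Pow(11, Rational(1, 2)), Pow(Add(Rational(-7, 2), Mul(-6, -3)), -1)), Mul(-126, -243)) = Add(Mul(Pow(11, Rational(1, 2)), Pow(Add(Rational(-7, 2), 18), -1)), 30618) = Add(Mul(Pow(11, Rational(1, 2)), Pow(Rational(29, 2), -1)), 30618) = Add(Mul(Pow(11, Rational(1, 2)), Rational(2, 29)), 30618) = Add(Mul(Rational(2, 29), Pow(11, Rational(1, 2))), 30618) = Add(30618, Mul(Rational(2, 29), Pow(11, Rational(1, 2))))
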